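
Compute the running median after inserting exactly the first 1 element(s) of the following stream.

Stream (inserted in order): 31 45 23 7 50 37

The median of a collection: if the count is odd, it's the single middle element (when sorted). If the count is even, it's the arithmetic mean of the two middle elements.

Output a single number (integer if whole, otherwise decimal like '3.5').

Answer: 31

Derivation:
Step 1: insert 31 -> lo=[31] (size 1, max 31) hi=[] (size 0) -> median=31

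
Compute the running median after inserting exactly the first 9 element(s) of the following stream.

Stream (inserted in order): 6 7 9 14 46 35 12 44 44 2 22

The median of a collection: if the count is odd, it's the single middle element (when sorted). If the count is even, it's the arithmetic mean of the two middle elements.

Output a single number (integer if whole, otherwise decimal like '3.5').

Step 1: insert 6 -> lo=[6] (size 1, max 6) hi=[] (size 0) -> median=6
Step 2: insert 7 -> lo=[6] (size 1, max 6) hi=[7] (size 1, min 7) -> median=6.5
Step 3: insert 9 -> lo=[6, 7] (size 2, max 7) hi=[9] (size 1, min 9) -> median=7
Step 4: insert 14 -> lo=[6, 7] (size 2, max 7) hi=[9, 14] (size 2, min 9) -> median=8
Step 5: insert 46 -> lo=[6, 7, 9] (size 3, max 9) hi=[14, 46] (size 2, min 14) -> median=9
Step 6: insert 35 -> lo=[6, 7, 9] (size 3, max 9) hi=[14, 35, 46] (size 3, min 14) -> median=11.5
Step 7: insert 12 -> lo=[6, 7, 9, 12] (size 4, max 12) hi=[14, 35, 46] (size 3, min 14) -> median=12
Step 8: insert 44 -> lo=[6, 7, 9, 12] (size 4, max 12) hi=[14, 35, 44, 46] (size 4, min 14) -> median=13
Step 9: insert 44 -> lo=[6, 7, 9, 12, 14] (size 5, max 14) hi=[35, 44, 44, 46] (size 4, min 35) -> median=14

Answer: 14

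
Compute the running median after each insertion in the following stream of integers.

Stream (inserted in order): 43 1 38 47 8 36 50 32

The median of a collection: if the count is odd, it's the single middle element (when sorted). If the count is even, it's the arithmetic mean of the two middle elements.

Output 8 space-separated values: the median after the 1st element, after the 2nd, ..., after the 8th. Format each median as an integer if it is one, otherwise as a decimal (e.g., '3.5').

Step 1: insert 43 -> lo=[43] (size 1, max 43) hi=[] (size 0) -> median=43
Step 2: insert 1 -> lo=[1] (size 1, max 1) hi=[43] (size 1, min 43) -> median=22
Step 3: insert 38 -> lo=[1, 38] (size 2, max 38) hi=[43] (size 1, min 43) -> median=38
Step 4: insert 47 -> lo=[1, 38] (size 2, max 38) hi=[43, 47] (size 2, min 43) -> median=40.5
Step 5: insert 8 -> lo=[1, 8, 38] (size 3, max 38) hi=[43, 47] (size 2, min 43) -> median=38
Step 6: insert 36 -> lo=[1, 8, 36] (size 3, max 36) hi=[38, 43, 47] (size 3, min 38) -> median=37
Step 7: insert 50 -> lo=[1, 8, 36, 38] (size 4, max 38) hi=[43, 47, 50] (size 3, min 43) -> median=38
Step 8: insert 32 -> lo=[1, 8, 32, 36] (size 4, max 36) hi=[38, 43, 47, 50] (size 4, min 38) -> median=37

Answer: 43 22 38 40.5 38 37 38 37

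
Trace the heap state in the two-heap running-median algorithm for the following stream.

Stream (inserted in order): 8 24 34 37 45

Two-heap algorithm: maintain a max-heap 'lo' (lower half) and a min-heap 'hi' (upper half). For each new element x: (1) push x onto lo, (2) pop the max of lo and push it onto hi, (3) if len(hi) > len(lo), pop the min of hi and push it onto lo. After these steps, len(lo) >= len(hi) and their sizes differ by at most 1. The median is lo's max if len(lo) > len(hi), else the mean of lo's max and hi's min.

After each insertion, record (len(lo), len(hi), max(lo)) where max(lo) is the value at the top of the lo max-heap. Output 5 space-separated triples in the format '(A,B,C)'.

Answer: (1,0,8) (1,1,8) (2,1,24) (2,2,24) (3,2,34)

Derivation:
Step 1: insert 8 -> lo=[8] hi=[] -> (len(lo)=1, len(hi)=0, max(lo)=8)
Step 2: insert 24 -> lo=[8] hi=[24] -> (len(lo)=1, len(hi)=1, max(lo)=8)
Step 3: insert 34 -> lo=[8, 24] hi=[34] -> (len(lo)=2, len(hi)=1, max(lo)=24)
Step 4: insert 37 -> lo=[8, 24] hi=[34, 37] -> (len(lo)=2, len(hi)=2, max(lo)=24)
Step 5: insert 45 -> lo=[8, 24, 34] hi=[37, 45] -> (len(lo)=3, len(hi)=2, max(lo)=34)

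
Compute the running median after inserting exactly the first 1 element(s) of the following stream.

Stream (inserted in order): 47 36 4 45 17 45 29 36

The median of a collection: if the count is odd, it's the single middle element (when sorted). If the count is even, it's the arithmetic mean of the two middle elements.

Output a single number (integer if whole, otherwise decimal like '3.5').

Step 1: insert 47 -> lo=[47] (size 1, max 47) hi=[] (size 0) -> median=47

Answer: 47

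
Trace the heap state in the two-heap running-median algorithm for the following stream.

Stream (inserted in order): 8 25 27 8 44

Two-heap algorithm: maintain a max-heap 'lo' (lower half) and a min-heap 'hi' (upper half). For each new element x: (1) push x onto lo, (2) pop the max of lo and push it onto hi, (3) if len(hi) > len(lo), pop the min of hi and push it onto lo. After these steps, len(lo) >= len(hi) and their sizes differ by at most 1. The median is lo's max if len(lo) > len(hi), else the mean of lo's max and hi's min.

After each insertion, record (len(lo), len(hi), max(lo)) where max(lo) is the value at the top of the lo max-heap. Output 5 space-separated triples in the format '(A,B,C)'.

Answer: (1,0,8) (1,1,8) (2,1,25) (2,2,8) (3,2,25)

Derivation:
Step 1: insert 8 -> lo=[8] hi=[] -> (len(lo)=1, len(hi)=0, max(lo)=8)
Step 2: insert 25 -> lo=[8] hi=[25] -> (len(lo)=1, len(hi)=1, max(lo)=8)
Step 3: insert 27 -> lo=[8, 25] hi=[27] -> (len(lo)=2, len(hi)=1, max(lo)=25)
Step 4: insert 8 -> lo=[8, 8] hi=[25, 27] -> (len(lo)=2, len(hi)=2, max(lo)=8)
Step 5: insert 44 -> lo=[8, 8, 25] hi=[27, 44] -> (len(lo)=3, len(hi)=2, max(lo)=25)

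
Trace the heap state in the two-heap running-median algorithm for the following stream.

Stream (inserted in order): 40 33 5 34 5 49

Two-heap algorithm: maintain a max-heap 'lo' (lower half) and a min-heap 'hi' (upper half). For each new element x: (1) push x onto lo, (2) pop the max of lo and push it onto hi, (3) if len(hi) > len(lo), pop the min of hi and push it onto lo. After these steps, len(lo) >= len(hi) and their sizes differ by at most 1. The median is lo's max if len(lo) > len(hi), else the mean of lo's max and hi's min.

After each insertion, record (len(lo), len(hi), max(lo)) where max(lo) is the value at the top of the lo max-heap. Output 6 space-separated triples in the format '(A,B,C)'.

Answer: (1,0,40) (1,1,33) (2,1,33) (2,2,33) (3,2,33) (3,3,33)

Derivation:
Step 1: insert 40 -> lo=[40] hi=[] -> (len(lo)=1, len(hi)=0, max(lo)=40)
Step 2: insert 33 -> lo=[33] hi=[40] -> (len(lo)=1, len(hi)=1, max(lo)=33)
Step 3: insert 5 -> lo=[5, 33] hi=[40] -> (len(lo)=2, len(hi)=1, max(lo)=33)
Step 4: insert 34 -> lo=[5, 33] hi=[34, 40] -> (len(lo)=2, len(hi)=2, max(lo)=33)
Step 5: insert 5 -> lo=[5, 5, 33] hi=[34, 40] -> (len(lo)=3, len(hi)=2, max(lo)=33)
Step 6: insert 49 -> lo=[5, 5, 33] hi=[34, 40, 49] -> (len(lo)=3, len(hi)=3, max(lo)=33)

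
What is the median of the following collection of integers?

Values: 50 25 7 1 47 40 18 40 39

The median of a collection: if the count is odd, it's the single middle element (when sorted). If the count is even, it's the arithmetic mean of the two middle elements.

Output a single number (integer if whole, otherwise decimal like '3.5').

Answer: 39

Derivation:
Step 1: insert 50 -> lo=[50] (size 1, max 50) hi=[] (size 0) -> median=50
Step 2: insert 25 -> lo=[25] (size 1, max 25) hi=[50] (size 1, min 50) -> median=37.5
Step 3: insert 7 -> lo=[7, 25] (size 2, max 25) hi=[50] (size 1, min 50) -> median=25
Step 4: insert 1 -> lo=[1, 7] (size 2, max 7) hi=[25, 50] (size 2, min 25) -> median=16
Step 5: insert 47 -> lo=[1, 7, 25] (size 3, max 25) hi=[47, 50] (size 2, min 47) -> median=25
Step 6: insert 40 -> lo=[1, 7, 25] (size 3, max 25) hi=[40, 47, 50] (size 3, min 40) -> median=32.5
Step 7: insert 18 -> lo=[1, 7, 18, 25] (size 4, max 25) hi=[40, 47, 50] (size 3, min 40) -> median=25
Step 8: insert 40 -> lo=[1, 7, 18, 25] (size 4, max 25) hi=[40, 40, 47, 50] (size 4, min 40) -> median=32.5
Step 9: insert 39 -> lo=[1, 7, 18, 25, 39] (size 5, max 39) hi=[40, 40, 47, 50] (size 4, min 40) -> median=39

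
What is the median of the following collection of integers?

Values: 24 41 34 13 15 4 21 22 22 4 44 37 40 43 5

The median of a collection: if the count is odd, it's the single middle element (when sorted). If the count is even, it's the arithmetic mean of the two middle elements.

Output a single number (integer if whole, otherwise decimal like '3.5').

Step 1: insert 24 -> lo=[24] (size 1, max 24) hi=[] (size 0) -> median=24
Step 2: insert 41 -> lo=[24] (size 1, max 24) hi=[41] (size 1, min 41) -> median=32.5
Step 3: insert 34 -> lo=[24, 34] (size 2, max 34) hi=[41] (size 1, min 41) -> median=34
Step 4: insert 13 -> lo=[13, 24] (size 2, max 24) hi=[34, 41] (size 2, min 34) -> median=29
Step 5: insert 15 -> lo=[13, 15, 24] (size 3, max 24) hi=[34, 41] (size 2, min 34) -> median=24
Step 6: insert 4 -> lo=[4, 13, 15] (size 3, max 15) hi=[24, 34, 41] (size 3, min 24) -> median=19.5
Step 7: insert 21 -> lo=[4, 13, 15, 21] (size 4, max 21) hi=[24, 34, 41] (size 3, min 24) -> median=21
Step 8: insert 22 -> lo=[4, 13, 15, 21] (size 4, max 21) hi=[22, 24, 34, 41] (size 4, min 22) -> median=21.5
Step 9: insert 22 -> lo=[4, 13, 15, 21, 22] (size 5, max 22) hi=[22, 24, 34, 41] (size 4, min 22) -> median=22
Step 10: insert 4 -> lo=[4, 4, 13, 15, 21] (size 5, max 21) hi=[22, 22, 24, 34, 41] (size 5, min 22) -> median=21.5
Step 11: insert 44 -> lo=[4, 4, 13, 15, 21, 22] (size 6, max 22) hi=[22, 24, 34, 41, 44] (size 5, min 22) -> median=22
Step 12: insert 37 -> lo=[4, 4, 13, 15, 21, 22] (size 6, max 22) hi=[22, 24, 34, 37, 41, 44] (size 6, min 22) -> median=22
Step 13: insert 40 -> lo=[4, 4, 13, 15, 21, 22, 22] (size 7, max 22) hi=[24, 34, 37, 40, 41, 44] (size 6, min 24) -> median=22
Step 14: insert 43 -> lo=[4, 4, 13, 15, 21, 22, 22] (size 7, max 22) hi=[24, 34, 37, 40, 41, 43, 44] (size 7, min 24) -> median=23
Step 15: insert 5 -> lo=[4, 4, 5, 13, 15, 21, 22, 22] (size 8, max 22) hi=[24, 34, 37, 40, 41, 43, 44] (size 7, min 24) -> median=22

Answer: 22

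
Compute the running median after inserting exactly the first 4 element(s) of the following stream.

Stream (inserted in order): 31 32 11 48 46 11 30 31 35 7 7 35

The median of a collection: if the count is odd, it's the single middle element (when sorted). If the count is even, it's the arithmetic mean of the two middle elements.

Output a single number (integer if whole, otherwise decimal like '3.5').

Step 1: insert 31 -> lo=[31] (size 1, max 31) hi=[] (size 0) -> median=31
Step 2: insert 32 -> lo=[31] (size 1, max 31) hi=[32] (size 1, min 32) -> median=31.5
Step 3: insert 11 -> lo=[11, 31] (size 2, max 31) hi=[32] (size 1, min 32) -> median=31
Step 4: insert 48 -> lo=[11, 31] (size 2, max 31) hi=[32, 48] (size 2, min 32) -> median=31.5

Answer: 31.5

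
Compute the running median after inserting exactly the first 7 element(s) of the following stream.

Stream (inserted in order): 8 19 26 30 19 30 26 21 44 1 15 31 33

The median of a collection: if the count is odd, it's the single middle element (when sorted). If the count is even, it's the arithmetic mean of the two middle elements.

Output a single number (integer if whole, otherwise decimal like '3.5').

Answer: 26

Derivation:
Step 1: insert 8 -> lo=[8] (size 1, max 8) hi=[] (size 0) -> median=8
Step 2: insert 19 -> lo=[8] (size 1, max 8) hi=[19] (size 1, min 19) -> median=13.5
Step 3: insert 26 -> lo=[8, 19] (size 2, max 19) hi=[26] (size 1, min 26) -> median=19
Step 4: insert 30 -> lo=[8, 19] (size 2, max 19) hi=[26, 30] (size 2, min 26) -> median=22.5
Step 5: insert 19 -> lo=[8, 19, 19] (size 3, max 19) hi=[26, 30] (size 2, min 26) -> median=19
Step 6: insert 30 -> lo=[8, 19, 19] (size 3, max 19) hi=[26, 30, 30] (size 3, min 26) -> median=22.5
Step 7: insert 26 -> lo=[8, 19, 19, 26] (size 4, max 26) hi=[26, 30, 30] (size 3, min 26) -> median=26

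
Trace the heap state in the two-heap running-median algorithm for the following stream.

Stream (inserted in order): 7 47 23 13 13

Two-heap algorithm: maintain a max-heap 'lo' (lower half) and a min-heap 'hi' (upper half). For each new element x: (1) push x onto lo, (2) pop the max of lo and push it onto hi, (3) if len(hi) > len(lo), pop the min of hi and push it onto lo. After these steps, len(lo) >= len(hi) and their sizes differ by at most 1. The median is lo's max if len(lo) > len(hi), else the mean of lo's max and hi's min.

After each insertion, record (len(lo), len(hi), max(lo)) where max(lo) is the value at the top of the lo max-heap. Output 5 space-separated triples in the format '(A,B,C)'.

Step 1: insert 7 -> lo=[7] hi=[] -> (len(lo)=1, len(hi)=0, max(lo)=7)
Step 2: insert 47 -> lo=[7] hi=[47] -> (len(lo)=1, len(hi)=1, max(lo)=7)
Step 3: insert 23 -> lo=[7, 23] hi=[47] -> (len(lo)=2, len(hi)=1, max(lo)=23)
Step 4: insert 13 -> lo=[7, 13] hi=[23, 47] -> (len(lo)=2, len(hi)=2, max(lo)=13)
Step 5: insert 13 -> lo=[7, 13, 13] hi=[23, 47] -> (len(lo)=3, len(hi)=2, max(lo)=13)

Answer: (1,0,7) (1,1,7) (2,1,23) (2,2,13) (3,2,13)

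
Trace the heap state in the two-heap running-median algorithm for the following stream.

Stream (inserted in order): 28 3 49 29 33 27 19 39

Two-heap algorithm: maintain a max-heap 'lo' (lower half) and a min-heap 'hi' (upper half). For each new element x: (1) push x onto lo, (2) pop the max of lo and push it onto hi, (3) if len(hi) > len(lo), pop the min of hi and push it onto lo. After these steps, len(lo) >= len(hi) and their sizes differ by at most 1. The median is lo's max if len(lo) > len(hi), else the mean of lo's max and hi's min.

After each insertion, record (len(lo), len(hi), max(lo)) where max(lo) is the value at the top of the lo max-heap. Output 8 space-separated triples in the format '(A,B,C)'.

Answer: (1,0,28) (1,1,3) (2,1,28) (2,2,28) (3,2,29) (3,3,28) (4,3,28) (4,4,28)

Derivation:
Step 1: insert 28 -> lo=[28] hi=[] -> (len(lo)=1, len(hi)=0, max(lo)=28)
Step 2: insert 3 -> lo=[3] hi=[28] -> (len(lo)=1, len(hi)=1, max(lo)=3)
Step 3: insert 49 -> lo=[3, 28] hi=[49] -> (len(lo)=2, len(hi)=1, max(lo)=28)
Step 4: insert 29 -> lo=[3, 28] hi=[29, 49] -> (len(lo)=2, len(hi)=2, max(lo)=28)
Step 5: insert 33 -> lo=[3, 28, 29] hi=[33, 49] -> (len(lo)=3, len(hi)=2, max(lo)=29)
Step 6: insert 27 -> lo=[3, 27, 28] hi=[29, 33, 49] -> (len(lo)=3, len(hi)=3, max(lo)=28)
Step 7: insert 19 -> lo=[3, 19, 27, 28] hi=[29, 33, 49] -> (len(lo)=4, len(hi)=3, max(lo)=28)
Step 8: insert 39 -> lo=[3, 19, 27, 28] hi=[29, 33, 39, 49] -> (len(lo)=4, len(hi)=4, max(lo)=28)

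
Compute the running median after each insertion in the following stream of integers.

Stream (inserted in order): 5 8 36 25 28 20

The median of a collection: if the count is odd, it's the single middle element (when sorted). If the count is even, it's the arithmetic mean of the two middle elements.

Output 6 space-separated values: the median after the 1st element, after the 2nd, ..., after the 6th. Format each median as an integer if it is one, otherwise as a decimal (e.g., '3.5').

Answer: 5 6.5 8 16.5 25 22.5

Derivation:
Step 1: insert 5 -> lo=[5] (size 1, max 5) hi=[] (size 0) -> median=5
Step 2: insert 8 -> lo=[5] (size 1, max 5) hi=[8] (size 1, min 8) -> median=6.5
Step 3: insert 36 -> lo=[5, 8] (size 2, max 8) hi=[36] (size 1, min 36) -> median=8
Step 4: insert 25 -> lo=[5, 8] (size 2, max 8) hi=[25, 36] (size 2, min 25) -> median=16.5
Step 5: insert 28 -> lo=[5, 8, 25] (size 3, max 25) hi=[28, 36] (size 2, min 28) -> median=25
Step 6: insert 20 -> lo=[5, 8, 20] (size 3, max 20) hi=[25, 28, 36] (size 3, min 25) -> median=22.5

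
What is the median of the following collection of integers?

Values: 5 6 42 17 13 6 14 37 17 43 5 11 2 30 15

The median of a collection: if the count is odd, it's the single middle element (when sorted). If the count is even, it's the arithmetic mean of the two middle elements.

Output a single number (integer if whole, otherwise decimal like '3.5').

Step 1: insert 5 -> lo=[5] (size 1, max 5) hi=[] (size 0) -> median=5
Step 2: insert 6 -> lo=[5] (size 1, max 5) hi=[6] (size 1, min 6) -> median=5.5
Step 3: insert 42 -> lo=[5, 6] (size 2, max 6) hi=[42] (size 1, min 42) -> median=6
Step 4: insert 17 -> lo=[5, 6] (size 2, max 6) hi=[17, 42] (size 2, min 17) -> median=11.5
Step 5: insert 13 -> lo=[5, 6, 13] (size 3, max 13) hi=[17, 42] (size 2, min 17) -> median=13
Step 6: insert 6 -> lo=[5, 6, 6] (size 3, max 6) hi=[13, 17, 42] (size 3, min 13) -> median=9.5
Step 7: insert 14 -> lo=[5, 6, 6, 13] (size 4, max 13) hi=[14, 17, 42] (size 3, min 14) -> median=13
Step 8: insert 37 -> lo=[5, 6, 6, 13] (size 4, max 13) hi=[14, 17, 37, 42] (size 4, min 14) -> median=13.5
Step 9: insert 17 -> lo=[5, 6, 6, 13, 14] (size 5, max 14) hi=[17, 17, 37, 42] (size 4, min 17) -> median=14
Step 10: insert 43 -> lo=[5, 6, 6, 13, 14] (size 5, max 14) hi=[17, 17, 37, 42, 43] (size 5, min 17) -> median=15.5
Step 11: insert 5 -> lo=[5, 5, 6, 6, 13, 14] (size 6, max 14) hi=[17, 17, 37, 42, 43] (size 5, min 17) -> median=14
Step 12: insert 11 -> lo=[5, 5, 6, 6, 11, 13] (size 6, max 13) hi=[14, 17, 17, 37, 42, 43] (size 6, min 14) -> median=13.5
Step 13: insert 2 -> lo=[2, 5, 5, 6, 6, 11, 13] (size 7, max 13) hi=[14, 17, 17, 37, 42, 43] (size 6, min 14) -> median=13
Step 14: insert 30 -> lo=[2, 5, 5, 6, 6, 11, 13] (size 7, max 13) hi=[14, 17, 17, 30, 37, 42, 43] (size 7, min 14) -> median=13.5
Step 15: insert 15 -> lo=[2, 5, 5, 6, 6, 11, 13, 14] (size 8, max 14) hi=[15, 17, 17, 30, 37, 42, 43] (size 7, min 15) -> median=14

Answer: 14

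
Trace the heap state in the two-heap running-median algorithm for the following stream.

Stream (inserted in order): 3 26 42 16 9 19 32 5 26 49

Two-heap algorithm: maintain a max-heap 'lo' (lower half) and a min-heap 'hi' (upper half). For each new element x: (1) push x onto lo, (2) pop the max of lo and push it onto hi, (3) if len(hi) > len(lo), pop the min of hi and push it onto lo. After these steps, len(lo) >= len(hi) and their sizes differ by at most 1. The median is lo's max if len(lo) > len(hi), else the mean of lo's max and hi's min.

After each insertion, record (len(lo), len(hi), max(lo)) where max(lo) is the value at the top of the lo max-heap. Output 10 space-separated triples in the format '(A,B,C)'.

Step 1: insert 3 -> lo=[3] hi=[] -> (len(lo)=1, len(hi)=0, max(lo)=3)
Step 2: insert 26 -> lo=[3] hi=[26] -> (len(lo)=1, len(hi)=1, max(lo)=3)
Step 3: insert 42 -> lo=[3, 26] hi=[42] -> (len(lo)=2, len(hi)=1, max(lo)=26)
Step 4: insert 16 -> lo=[3, 16] hi=[26, 42] -> (len(lo)=2, len(hi)=2, max(lo)=16)
Step 5: insert 9 -> lo=[3, 9, 16] hi=[26, 42] -> (len(lo)=3, len(hi)=2, max(lo)=16)
Step 6: insert 19 -> lo=[3, 9, 16] hi=[19, 26, 42] -> (len(lo)=3, len(hi)=3, max(lo)=16)
Step 7: insert 32 -> lo=[3, 9, 16, 19] hi=[26, 32, 42] -> (len(lo)=4, len(hi)=3, max(lo)=19)
Step 8: insert 5 -> lo=[3, 5, 9, 16] hi=[19, 26, 32, 42] -> (len(lo)=4, len(hi)=4, max(lo)=16)
Step 9: insert 26 -> lo=[3, 5, 9, 16, 19] hi=[26, 26, 32, 42] -> (len(lo)=5, len(hi)=4, max(lo)=19)
Step 10: insert 49 -> lo=[3, 5, 9, 16, 19] hi=[26, 26, 32, 42, 49] -> (len(lo)=5, len(hi)=5, max(lo)=19)

Answer: (1,0,3) (1,1,3) (2,1,26) (2,2,16) (3,2,16) (3,3,16) (4,3,19) (4,4,16) (5,4,19) (5,5,19)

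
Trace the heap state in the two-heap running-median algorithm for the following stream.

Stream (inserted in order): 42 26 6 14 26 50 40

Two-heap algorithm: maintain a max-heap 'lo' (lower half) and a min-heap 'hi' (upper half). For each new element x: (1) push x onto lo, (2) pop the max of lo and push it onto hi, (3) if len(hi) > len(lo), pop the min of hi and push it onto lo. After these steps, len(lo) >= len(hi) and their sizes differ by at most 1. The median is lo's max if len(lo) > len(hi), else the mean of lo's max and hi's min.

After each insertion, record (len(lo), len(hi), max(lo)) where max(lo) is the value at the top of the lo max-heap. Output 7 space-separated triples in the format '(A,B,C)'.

Answer: (1,0,42) (1,1,26) (2,1,26) (2,2,14) (3,2,26) (3,3,26) (4,3,26)

Derivation:
Step 1: insert 42 -> lo=[42] hi=[] -> (len(lo)=1, len(hi)=0, max(lo)=42)
Step 2: insert 26 -> lo=[26] hi=[42] -> (len(lo)=1, len(hi)=1, max(lo)=26)
Step 3: insert 6 -> lo=[6, 26] hi=[42] -> (len(lo)=2, len(hi)=1, max(lo)=26)
Step 4: insert 14 -> lo=[6, 14] hi=[26, 42] -> (len(lo)=2, len(hi)=2, max(lo)=14)
Step 5: insert 26 -> lo=[6, 14, 26] hi=[26, 42] -> (len(lo)=3, len(hi)=2, max(lo)=26)
Step 6: insert 50 -> lo=[6, 14, 26] hi=[26, 42, 50] -> (len(lo)=3, len(hi)=3, max(lo)=26)
Step 7: insert 40 -> lo=[6, 14, 26, 26] hi=[40, 42, 50] -> (len(lo)=4, len(hi)=3, max(lo)=26)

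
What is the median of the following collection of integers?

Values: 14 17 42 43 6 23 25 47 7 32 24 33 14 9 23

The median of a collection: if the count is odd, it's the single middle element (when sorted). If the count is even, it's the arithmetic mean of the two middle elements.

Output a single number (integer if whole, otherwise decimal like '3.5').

Answer: 23

Derivation:
Step 1: insert 14 -> lo=[14] (size 1, max 14) hi=[] (size 0) -> median=14
Step 2: insert 17 -> lo=[14] (size 1, max 14) hi=[17] (size 1, min 17) -> median=15.5
Step 3: insert 42 -> lo=[14, 17] (size 2, max 17) hi=[42] (size 1, min 42) -> median=17
Step 4: insert 43 -> lo=[14, 17] (size 2, max 17) hi=[42, 43] (size 2, min 42) -> median=29.5
Step 5: insert 6 -> lo=[6, 14, 17] (size 3, max 17) hi=[42, 43] (size 2, min 42) -> median=17
Step 6: insert 23 -> lo=[6, 14, 17] (size 3, max 17) hi=[23, 42, 43] (size 3, min 23) -> median=20
Step 7: insert 25 -> lo=[6, 14, 17, 23] (size 4, max 23) hi=[25, 42, 43] (size 3, min 25) -> median=23
Step 8: insert 47 -> lo=[6, 14, 17, 23] (size 4, max 23) hi=[25, 42, 43, 47] (size 4, min 25) -> median=24
Step 9: insert 7 -> lo=[6, 7, 14, 17, 23] (size 5, max 23) hi=[25, 42, 43, 47] (size 4, min 25) -> median=23
Step 10: insert 32 -> lo=[6, 7, 14, 17, 23] (size 5, max 23) hi=[25, 32, 42, 43, 47] (size 5, min 25) -> median=24
Step 11: insert 24 -> lo=[6, 7, 14, 17, 23, 24] (size 6, max 24) hi=[25, 32, 42, 43, 47] (size 5, min 25) -> median=24
Step 12: insert 33 -> lo=[6, 7, 14, 17, 23, 24] (size 6, max 24) hi=[25, 32, 33, 42, 43, 47] (size 6, min 25) -> median=24.5
Step 13: insert 14 -> lo=[6, 7, 14, 14, 17, 23, 24] (size 7, max 24) hi=[25, 32, 33, 42, 43, 47] (size 6, min 25) -> median=24
Step 14: insert 9 -> lo=[6, 7, 9, 14, 14, 17, 23] (size 7, max 23) hi=[24, 25, 32, 33, 42, 43, 47] (size 7, min 24) -> median=23.5
Step 15: insert 23 -> lo=[6, 7, 9, 14, 14, 17, 23, 23] (size 8, max 23) hi=[24, 25, 32, 33, 42, 43, 47] (size 7, min 24) -> median=23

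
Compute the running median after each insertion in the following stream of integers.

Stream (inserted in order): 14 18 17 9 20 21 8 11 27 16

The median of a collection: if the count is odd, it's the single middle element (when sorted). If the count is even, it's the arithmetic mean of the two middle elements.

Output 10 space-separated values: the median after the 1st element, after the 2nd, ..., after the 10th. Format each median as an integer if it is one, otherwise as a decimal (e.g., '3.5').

Answer: 14 16 17 15.5 17 17.5 17 15.5 17 16.5

Derivation:
Step 1: insert 14 -> lo=[14] (size 1, max 14) hi=[] (size 0) -> median=14
Step 2: insert 18 -> lo=[14] (size 1, max 14) hi=[18] (size 1, min 18) -> median=16
Step 3: insert 17 -> lo=[14, 17] (size 2, max 17) hi=[18] (size 1, min 18) -> median=17
Step 4: insert 9 -> lo=[9, 14] (size 2, max 14) hi=[17, 18] (size 2, min 17) -> median=15.5
Step 5: insert 20 -> lo=[9, 14, 17] (size 3, max 17) hi=[18, 20] (size 2, min 18) -> median=17
Step 6: insert 21 -> lo=[9, 14, 17] (size 3, max 17) hi=[18, 20, 21] (size 3, min 18) -> median=17.5
Step 7: insert 8 -> lo=[8, 9, 14, 17] (size 4, max 17) hi=[18, 20, 21] (size 3, min 18) -> median=17
Step 8: insert 11 -> lo=[8, 9, 11, 14] (size 4, max 14) hi=[17, 18, 20, 21] (size 4, min 17) -> median=15.5
Step 9: insert 27 -> lo=[8, 9, 11, 14, 17] (size 5, max 17) hi=[18, 20, 21, 27] (size 4, min 18) -> median=17
Step 10: insert 16 -> lo=[8, 9, 11, 14, 16] (size 5, max 16) hi=[17, 18, 20, 21, 27] (size 5, min 17) -> median=16.5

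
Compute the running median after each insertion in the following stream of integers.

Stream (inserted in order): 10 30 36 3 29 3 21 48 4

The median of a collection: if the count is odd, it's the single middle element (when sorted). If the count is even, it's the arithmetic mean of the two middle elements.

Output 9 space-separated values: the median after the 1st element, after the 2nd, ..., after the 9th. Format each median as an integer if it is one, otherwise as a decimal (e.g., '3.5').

Step 1: insert 10 -> lo=[10] (size 1, max 10) hi=[] (size 0) -> median=10
Step 2: insert 30 -> lo=[10] (size 1, max 10) hi=[30] (size 1, min 30) -> median=20
Step 3: insert 36 -> lo=[10, 30] (size 2, max 30) hi=[36] (size 1, min 36) -> median=30
Step 4: insert 3 -> lo=[3, 10] (size 2, max 10) hi=[30, 36] (size 2, min 30) -> median=20
Step 5: insert 29 -> lo=[3, 10, 29] (size 3, max 29) hi=[30, 36] (size 2, min 30) -> median=29
Step 6: insert 3 -> lo=[3, 3, 10] (size 3, max 10) hi=[29, 30, 36] (size 3, min 29) -> median=19.5
Step 7: insert 21 -> lo=[3, 3, 10, 21] (size 4, max 21) hi=[29, 30, 36] (size 3, min 29) -> median=21
Step 8: insert 48 -> lo=[3, 3, 10, 21] (size 4, max 21) hi=[29, 30, 36, 48] (size 4, min 29) -> median=25
Step 9: insert 4 -> lo=[3, 3, 4, 10, 21] (size 5, max 21) hi=[29, 30, 36, 48] (size 4, min 29) -> median=21

Answer: 10 20 30 20 29 19.5 21 25 21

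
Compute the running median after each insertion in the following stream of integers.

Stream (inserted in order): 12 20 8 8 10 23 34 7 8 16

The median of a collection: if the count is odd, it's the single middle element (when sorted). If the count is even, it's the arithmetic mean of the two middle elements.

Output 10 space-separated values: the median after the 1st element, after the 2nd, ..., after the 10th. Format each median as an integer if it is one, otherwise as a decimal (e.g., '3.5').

Step 1: insert 12 -> lo=[12] (size 1, max 12) hi=[] (size 0) -> median=12
Step 2: insert 20 -> lo=[12] (size 1, max 12) hi=[20] (size 1, min 20) -> median=16
Step 3: insert 8 -> lo=[8, 12] (size 2, max 12) hi=[20] (size 1, min 20) -> median=12
Step 4: insert 8 -> lo=[8, 8] (size 2, max 8) hi=[12, 20] (size 2, min 12) -> median=10
Step 5: insert 10 -> lo=[8, 8, 10] (size 3, max 10) hi=[12, 20] (size 2, min 12) -> median=10
Step 6: insert 23 -> lo=[8, 8, 10] (size 3, max 10) hi=[12, 20, 23] (size 3, min 12) -> median=11
Step 7: insert 34 -> lo=[8, 8, 10, 12] (size 4, max 12) hi=[20, 23, 34] (size 3, min 20) -> median=12
Step 8: insert 7 -> lo=[7, 8, 8, 10] (size 4, max 10) hi=[12, 20, 23, 34] (size 4, min 12) -> median=11
Step 9: insert 8 -> lo=[7, 8, 8, 8, 10] (size 5, max 10) hi=[12, 20, 23, 34] (size 4, min 12) -> median=10
Step 10: insert 16 -> lo=[7, 8, 8, 8, 10] (size 5, max 10) hi=[12, 16, 20, 23, 34] (size 5, min 12) -> median=11

Answer: 12 16 12 10 10 11 12 11 10 11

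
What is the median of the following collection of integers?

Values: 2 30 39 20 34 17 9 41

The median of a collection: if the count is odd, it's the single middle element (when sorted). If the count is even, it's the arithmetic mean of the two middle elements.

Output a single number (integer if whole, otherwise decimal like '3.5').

Answer: 25

Derivation:
Step 1: insert 2 -> lo=[2] (size 1, max 2) hi=[] (size 0) -> median=2
Step 2: insert 30 -> lo=[2] (size 1, max 2) hi=[30] (size 1, min 30) -> median=16
Step 3: insert 39 -> lo=[2, 30] (size 2, max 30) hi=[39] (size 1, min 39) -> median=30
Step 4: insert 20 -> lo=[2, 20] (size 2, max 20) hi=[30, 39] (size 2, min 30) -> median=25
Step 5: insert 34 -> lo=[2, 20, 30] (size 3, max 30) hi=[34, 39] (size 2, min 34) -> median=30
Step 6: insert 17 -> lo=[2, 17, 20] (size 3, max 20) hi=[30, 34, 39] (size 3, min 30) -> median=25
Step 7: insert 9 -> lo=[2, 9, 17, 20] (size 4, max 20) hi=[30, 34, 39] (size 3, min 30) -> median=20
Step 8: insert 41 -> lo=[2, 9, 17, 20] (size 4, max 20) hi=[30, 34, 39, 41] (size 4, min 30) -> median=25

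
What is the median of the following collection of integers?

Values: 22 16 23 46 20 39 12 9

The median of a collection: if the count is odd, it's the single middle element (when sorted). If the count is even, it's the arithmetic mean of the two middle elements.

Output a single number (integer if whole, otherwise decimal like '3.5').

Step 1: insert 22 -> lo=[22] (size 1, max 22) hi=[] (size 0) -> median=22
Step 2: insert 16 -> lo=[16] (size 1, max 16) hi=[22] (size 1, min 22) -> median=19
Step 3: insert 23 -> lo=[16, 22] (size 2, max 22) hi=[23] (size 1, min 23) -> median=22
Step 4: insert 46 -> lo=[16, 22] (size 2, max 22) hi=[23, 46] (size 2, min 23) -> median=22.5
Step 5: insert 20 -> lo=[16, 20, 22] (size 3, max 22) hi=[23, 46] (size 2, min 23) -> median=22
Step 6: insert 39 -> lo=[16, 20, 22] (size 3, max 22) hi=[23, 39, 46] (size 3, min 23) -> median=22.5
Step 7: insert 12 -> lo=[12, 16, 20, 22] (size 4, max 22) hi=[23, 39, 46] (size 3, min 23) -> median=22
Step 8: insert 9 -> lo=[9, 12, 16, 20] (size 4, max 20) hi=[22, 23, 39, 46] (size 4, min 22) -> median=21

Answer: 21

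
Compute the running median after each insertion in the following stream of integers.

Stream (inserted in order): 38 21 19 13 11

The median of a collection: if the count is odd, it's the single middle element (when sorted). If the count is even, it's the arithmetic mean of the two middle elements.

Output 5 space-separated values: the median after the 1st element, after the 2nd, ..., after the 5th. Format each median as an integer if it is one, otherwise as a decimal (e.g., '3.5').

Answer: 38 29.5 21 20 19

Derivation:
Step 1: insert 38 -> lo=[38] (size 1, max 38) hi=[] (size 0) -> median=38
Step 2: insert 21 -> lo=[21] (size 1, max 21) hi=[38] (size 1, min 38) -> median=29.5
Step 3: insert 19 -> lo=[19, 21] (size 2, max 21) hi=[38] (size 1, min 38) -> median=21
Step 4: insert 13 -> lo=[13, 19] (size 2, max 19) hi=[21, 38] (size 2, min 21) -> median=20
Step 5: insert 11 -> lo=[11, 13, 19] (size 3, max 19) hi=[21, 38] (size 2, min 21) -> median=19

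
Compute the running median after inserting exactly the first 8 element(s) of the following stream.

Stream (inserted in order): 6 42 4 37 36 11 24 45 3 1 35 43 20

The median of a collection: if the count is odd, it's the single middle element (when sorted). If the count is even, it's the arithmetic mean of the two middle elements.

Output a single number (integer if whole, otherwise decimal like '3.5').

Answer: 30

Derivation:
Step 1: insert 6 -> lo=[6] (size 1, max 6) hi=[] (size 0) -> median=6
Step 2: insert 42 -> lo=[6] (size 1, max 6) hi=[42] (size 1, min 42) -> median=24
Step 3: insert 4 -> lo=[4, 6] (size 2, max 6) hi=[42] (size 1, min 42) -> median=6
Step 4: insert 37 -> lo=[4, 6] (size 2, max 6) hi=[37, 42] (size 2, min 37) -> median=21.5
Step 5: insert 36 -> lo=[4, 6, 36] (size 3, max 36) hi=[37, 42] (size 2, min 37) -> median=36
Step 6: insert 11 -> lo=[4, 6, 11] (size 3, max 11) hi=[36, 37, 42] (size 3, min 36) -> median=23.5
Step 7: insert 24 -> lo=[4, 6, 11, 24] (size 4, max 24) hi=[36, 37, 42] (size 3, min 36) -> median=24
Step 8: insert 45 -> lo=[4, 6, 11, 24] (size 4, max 24) hi=[36, 37, 42, 45] (size 4, min 36) -> median=30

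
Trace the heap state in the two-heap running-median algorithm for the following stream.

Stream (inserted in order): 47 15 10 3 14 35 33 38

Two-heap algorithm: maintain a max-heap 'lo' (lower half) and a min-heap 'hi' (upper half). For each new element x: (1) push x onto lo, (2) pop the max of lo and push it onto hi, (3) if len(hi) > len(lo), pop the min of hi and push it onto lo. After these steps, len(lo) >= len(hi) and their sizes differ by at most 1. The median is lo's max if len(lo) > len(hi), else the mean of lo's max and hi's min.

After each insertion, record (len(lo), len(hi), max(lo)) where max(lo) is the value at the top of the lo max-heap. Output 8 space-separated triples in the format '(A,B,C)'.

Answer: (1,0,47) (1,1,15) (2,1,15) (2,2,10) (3,2,14) (3,3,14) (4,3,15) (4,4,15)

Derivation:
Step 1: insert 47 -> lo=[47] hi=[] -> (len(lo)=1, len(hi)=0, max(lo)=47)
Step 2: insert 15 -> lo=[15] hi=[47] -> (len(lo)=1, len(hi)=1, max(lo)=15)
Step 3: insert 10 -> lo=[10, 15] hi=[47] -> (len(lo)=2, len(hi)=1, max(lo)=15)
Step 4: insert 3 -> lo=[3, 10] hi=[15, 47] -> (len(lo)=2, len(hi)=2, max(lo)=10)
Step 5: insert 14 -> lo=[3, 10, 14] hi=[15, 47] -> (len(lo)=3, len(hi)=2, max(lo)=14)
Step 6: insert 35 -> lo=[3, 10, 14] hi=[15, 35, 47] -> (len(lo)=3, len(hi)=3, max(lo)=14)
Step 7: insert 33 -> lo=[3, 10, 14, 15] hi=[33, 35, 47] -> (len(lo)=4, len(hi)=3, max(lo)=15)
Step 8: insert 38 -> lo=[3, 10, 14, 15] hi=[33, 35, 38, 47] -> (len(lo)=4, len(hi)=4, max(lo)=15)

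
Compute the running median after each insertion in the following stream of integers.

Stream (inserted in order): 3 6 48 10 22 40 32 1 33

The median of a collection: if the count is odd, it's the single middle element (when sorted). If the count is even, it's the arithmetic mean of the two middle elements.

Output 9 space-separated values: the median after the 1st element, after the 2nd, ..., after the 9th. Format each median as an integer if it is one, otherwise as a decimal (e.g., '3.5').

Step 1: insert 3 -> lo=[3] (size 1, max 3) hi=[] (size 0) -> median=3
Step 2: insert 6 -> lo=[3] (size 1, max 3) hi=[6] (size 1, min 6) -> median=4.5
Step 3: insert 48 -> lo=[3, 6] (size 2, max 6) hi=[48] (size 1, min 48) -> median=6
Step 4: insert 10 -> lo=[3, 6] (size 2, max 6) hi=[10, 48] (size 2, min 10) -> median=8
Step 5: insert 22 -> lo=[3, 6, 10] (size 3, max 10) hi=[22, 48] (size 2, min 22) -> median=10
Step 6: insert 40 -> lo=[3, 6, 10] (size 3, max 10) hi=[22, 40, 48] (size 3, min 22) -> median=16
Step 7: insert 32 -> lo=[3, 6, 10, 22] (size 4, max 22) hi=[32, 40, 48] (size 3, min 32) -> median=22
Step 8: insert 1 -> lo=[1, 3, 6, 10] (size 4, max 10) hi=[22, 32, 40, 48] (size 4, min 22) -> median=16
Step 9: insert 33 -> lo=[1, 3, 6, 10, 22] (size 5, max 22) hi=[32, 33, 40, 48] (size 4, min 32) -> median=22

Answer: 3 4.5 6 8 10 16 22 16 22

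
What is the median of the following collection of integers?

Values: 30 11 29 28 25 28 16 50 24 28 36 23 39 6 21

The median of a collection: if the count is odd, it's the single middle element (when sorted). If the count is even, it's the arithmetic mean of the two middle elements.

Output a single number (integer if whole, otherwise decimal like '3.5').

Answer: 28

Derivation:
Step 1: insert 30 -> lo=[30] (size 1, max 30) hi=[] (size 0) -> median=30
Step 2: insert 11 -> lo=[11] (size 1, max 11) hi=[30] (size 1, min 30) -> median=20.5
Step 3: insert 29 -> lo=[11, 29] (size 2, max 29) hi=[30] (size 1, min 30) -> median=29
Step 4: insert 28 -> lo=[11, 28] (size 2, max 28) hi=[29, 30] (size 2, min 29) -> median=28.5
Step 5: insert 25 -> lo=[11, 25, 28] (size 3, max 28) hi=[29, 30] (size 2, min 29) -> median=28
Step 6: insert 28 -> lo=[11, 25, 28] (size 3, max 28) hi=[28, 29, 30] (size 3, min 28) -> median=28
Step 7: insert 16 -> lo=[11, 16, 25, 28] (size 4, max 28) hi=[28, 29, 30] (size 3, min 28) -> median=28
Step 8: insert 50 -> lo=[11, 16, 25, 28] (size 4, max 28) hi=[28, 29, 30, 50] (size 4, min 28) -> median=28
Step 9: insert 24 -> lo=[11, 16, 24, 25, 28] (size 5, max 28) hi=[28, 29, 30, 50] (size 4, min 28) -> median=28
Step 10: insert 28 -> lo=[11, 16, 24, 25, 28] (size 5, max 28) hi=[28, 28, 29, 30, 50] (size 5, min 28) -> median=28
Step 11: insert 36 -> lo=[11, 16, 24, 25, 28, 28] (size 6, max 28) hi=[28, 29, 30, 36, 50] (size 5, min 28) -> median=28
Step 12: insert 23 -> lo=[11, 16, 23, 24, 25, 28] (size 6, max 28) hi=[28, 28, 29, 30, 36, 50] (size 6, min 28) -> median=28
Step 13: insert 39 -> lo=[11, 16, 23, 24, 25, 28, 28] (size 7, max 28) hi=[28, 29, 30, 36, 39, 50] (size 6, min 28) -> median=28
Step 14: insert 6 -> lo=[6, 11, 16, 23, 24, 25, 28] (size 7, max 28) hi=[28, 28, 29, 30, 36, 39, 50] (size 7, min 28) -> median=28
Step 15: insert 21 -> lo=[6, 11, 16, 21, 23, 24, 25, 28] (size 8, max 28) hi=[28, 28, 29, 30, 36, 39, 50] (size 7, min 28) -> median=28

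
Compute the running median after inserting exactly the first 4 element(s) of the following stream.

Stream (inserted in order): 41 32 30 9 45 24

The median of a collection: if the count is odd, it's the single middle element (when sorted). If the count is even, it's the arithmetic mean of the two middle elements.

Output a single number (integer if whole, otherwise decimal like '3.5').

Step 1: insert 41 -> lo=[41] (size 1, max 41) hi=[] (size 0) -> median=41
Step 2: insert 32 -> lo=[32] (size 1, max 32) hi=[41] (size 1, min 41) -> median=36.5
Step 3: insert 30 -> lo=[30, 32] (size 2, max 32) hi=[41] (size 1, min 41) -> median=32
Step 4: insert 9 -> lo=[9, 30] (size 2, max 30) hi=[32, 41] (size 2, min 32) -> median=31

Answer: 31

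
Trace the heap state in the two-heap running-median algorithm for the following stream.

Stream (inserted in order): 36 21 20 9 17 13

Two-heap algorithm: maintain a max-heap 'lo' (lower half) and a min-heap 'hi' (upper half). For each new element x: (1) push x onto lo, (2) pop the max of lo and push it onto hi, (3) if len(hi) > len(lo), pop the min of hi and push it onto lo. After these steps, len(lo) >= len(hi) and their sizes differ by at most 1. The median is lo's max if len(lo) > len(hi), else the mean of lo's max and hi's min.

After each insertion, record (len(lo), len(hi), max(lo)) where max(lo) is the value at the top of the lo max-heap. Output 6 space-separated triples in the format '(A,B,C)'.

Step 1: insert 36 -> lo=[36] hi=[] -> (len(lo)=1, len(hi)=0, max(lo)=36)
Step 2: insert 21 -> lo=[21] hi=[36] -> (len(lo)=1, len(hi)=1, max(lo)=21)
Step 3: insert 20 -> lo=[20, 21] hi=[36] -> (len(lo)=2, len(hi)=1, max(lo)=21)
Step 4: insert 9 -> lo=[9, 20] hi=[21, 36] -> (len(lo)=2, len(hi)=2, max(lo)=20)
Step 5: insert 17 -> lo=[9, 17, 20] hi=[21, 36] -> (len(lo)=3, len(hi)=2, max(lo)=20)
Step 6: insert 13 -> lo=[9, 13, 17] hi=[20, 21, 36] -> (len(lo)=3, len(hi)=3, max(lo)=17)

Answer: (1,0,36) (1,1,21) (2,1,21) (2,2,20) (3,2,20) (3,3,17)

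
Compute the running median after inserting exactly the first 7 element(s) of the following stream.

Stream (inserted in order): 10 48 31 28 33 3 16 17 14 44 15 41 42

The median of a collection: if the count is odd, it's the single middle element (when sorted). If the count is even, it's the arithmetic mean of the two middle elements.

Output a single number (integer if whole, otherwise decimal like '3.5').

Answer: 28

Derivation:
Step 1: insert 10 -> lo=[10] (size 1, max 10) hi=[] (size 0) -> median=10
Step 2: insert 48 -> lo=[10] (size 1, max 10) hi=[48] (size 1, min 48) -> median=29
Step 3: insert 31 -> lo=[10, 31] (size 2, max 31) hi=[48] (size 1, min 48) -> median=31
Step 4: insert 28 -> lo=[10, 28] (size 2, max 28) hi=[31, 48] (size 2, min 31) -> median=29.5
Step 5: insert 33 -> lo=[10, 28, 31] (size 3, max 31) hi=[33, 48] (size 2, min 33) -> median=31
Step 6: insert 3 -> lo=[3, 10, 28] (size 3, max 28) hi=[31, 33, 48] (size 3, min 31) -> median=29.5
Step 7: insert 16 -> lo=[3, 10, 16, 28] (size 4, max 28) hi=[31, 33, 48] (size 3, min 31) -> median=28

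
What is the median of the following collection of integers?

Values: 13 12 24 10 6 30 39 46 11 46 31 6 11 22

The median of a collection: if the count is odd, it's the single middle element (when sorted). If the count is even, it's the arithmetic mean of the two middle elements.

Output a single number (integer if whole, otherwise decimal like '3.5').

Step 1: insert 13 -> lo=[13] (size 1, max 13) hi=[] (size 0) -> median=13
Step 2: insert 12 -> lo=[12] (size 1, max 12) hi=[13] (size 1, min 13) -> median=12.5
Step 3: insert 24 -> lo=[12, 13] (size 2, max 13) hi=[24] (size 1, min 24) -> median=13
Step 4: insert 10 -> lo=[10, 12] (size 2, max 12) hi=[13, 24] (size 2, min 13) -> median=12.5
Step 5: insert 6 -> lo=[6, 10, 12] (size 3, max 12) hi=[13, 24] (size 2, min 13) -> median=12
Step 6: insert 30 -> lo=[6, 10, 12] (size 3, max 12) hi=[13, 24, 30] (size 3, min 13) -> median=12.5
Step 7: insert 39 -> lo=[6, 10, 12, 13] (size 4, max 13) hi=[24, 30, 39] (size 3, min 24) -> median=13
Step 8: insert 46 -> lo=[6, 10, 12, 13] (size 4, max 13) hi=[24, 30, 39, 46] (size 4, min 24) -> median=18.5
Step 9: insert 11 -> lo=[6, 10, 11, 12, 13] (size 5, max 13) hi=[24, 30, 39, 46] (size 4, min 24) -> median=13
Step 10: insert 46 -> lo=[6, 10, 11, 12, 13] (size 5, max 13) hi=[24, 30, 39, 46, 46] (size 5, min 24) -> median=18.5
Step 11: insert 31 -> lo=[6, 10, 11, 12, 13, 24] (size 6, max 24) hi=[30, 31, 39, 46, 46] (size 5, min 30) -> median=24
Step 12: insert 6 -> lo=[6, 6, 10, 11, 12, 13] (size 6, max 13) hi=[24, 30, 31, 39, 46, 46] (size 6, min 24) -> median=18.5
Step 13: insert 11 -> lo=[6, 6, 10, 11, 11, 12, 13] (size 7, max 13) hi=[24, 30, 31, 39, 46, 46] (size 6, min 24) -> median=13
Step 14: insert 22 -> lo=[6, 6, 10, 11, 11, 12, 13] (size 7, max 13) hi=[22, 24, 30, 31, 39, 46, 46] (size 7, min 22) -> median=17.5

Answer: 17.5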